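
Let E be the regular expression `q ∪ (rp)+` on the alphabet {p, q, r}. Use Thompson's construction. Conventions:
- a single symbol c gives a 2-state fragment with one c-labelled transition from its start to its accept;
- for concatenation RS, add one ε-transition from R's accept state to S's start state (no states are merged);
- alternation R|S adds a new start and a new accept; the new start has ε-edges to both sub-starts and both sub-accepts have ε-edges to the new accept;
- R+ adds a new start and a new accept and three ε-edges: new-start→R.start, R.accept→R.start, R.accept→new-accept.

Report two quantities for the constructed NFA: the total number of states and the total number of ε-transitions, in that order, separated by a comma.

10, 8

Per subexpression:
Each of the 3 symbol leaves contributes 2 states and 0 ε-transitions.
  rp : 4 states, 1 ε-transition
  (rp)+ : 6 states, 4 ε-transitions
  q ∪ (rp)+ : 10 states, 8 ε-transitions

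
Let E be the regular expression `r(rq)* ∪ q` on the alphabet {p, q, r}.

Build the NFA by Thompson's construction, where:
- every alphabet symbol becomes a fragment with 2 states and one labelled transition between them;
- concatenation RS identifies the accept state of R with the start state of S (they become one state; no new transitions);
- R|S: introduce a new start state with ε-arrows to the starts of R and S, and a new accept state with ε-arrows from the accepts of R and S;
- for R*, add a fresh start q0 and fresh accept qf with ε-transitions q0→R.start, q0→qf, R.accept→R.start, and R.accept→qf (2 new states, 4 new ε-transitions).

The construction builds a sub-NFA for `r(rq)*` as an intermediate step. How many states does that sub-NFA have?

6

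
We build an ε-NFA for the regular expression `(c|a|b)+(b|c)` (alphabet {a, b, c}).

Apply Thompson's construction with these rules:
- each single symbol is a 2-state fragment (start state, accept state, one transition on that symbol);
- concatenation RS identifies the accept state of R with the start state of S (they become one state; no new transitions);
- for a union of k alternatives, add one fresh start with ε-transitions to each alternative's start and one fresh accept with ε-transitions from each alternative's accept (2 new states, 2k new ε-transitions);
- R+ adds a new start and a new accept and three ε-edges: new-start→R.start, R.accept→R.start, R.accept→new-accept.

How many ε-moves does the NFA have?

Recursing over subexpressions:
Each of the 5 symbol leaves contributes 0 ε-transitions.
  c|a|b = 6 ε-transitions
  (c|a|b)+ = 9 ε-transitions
  b|c = 4 ε-transitions
  (c|a|b)+(b|c) = 13 ε-transitions

13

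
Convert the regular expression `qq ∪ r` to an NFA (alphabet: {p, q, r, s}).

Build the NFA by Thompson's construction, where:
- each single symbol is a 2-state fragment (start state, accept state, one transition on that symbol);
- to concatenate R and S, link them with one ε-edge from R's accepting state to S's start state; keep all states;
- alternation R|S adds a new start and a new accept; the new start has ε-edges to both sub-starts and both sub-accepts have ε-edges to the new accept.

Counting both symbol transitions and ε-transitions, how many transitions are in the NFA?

By structural recursion:
Each of the 3 symbol leaves contributes 1 transition (1 symbol, 0 ε).
  qq = 3 transitions (2 symbol, 1 ε)
  qq ∪ r = 8 transitions (3 symbol, 5 ε)

8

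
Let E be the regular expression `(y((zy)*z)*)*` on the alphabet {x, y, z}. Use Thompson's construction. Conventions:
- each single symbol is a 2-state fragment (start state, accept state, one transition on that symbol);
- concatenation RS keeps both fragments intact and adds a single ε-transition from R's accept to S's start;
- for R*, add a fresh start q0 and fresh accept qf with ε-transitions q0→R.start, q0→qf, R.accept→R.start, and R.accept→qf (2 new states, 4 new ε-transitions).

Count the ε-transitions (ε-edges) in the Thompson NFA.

15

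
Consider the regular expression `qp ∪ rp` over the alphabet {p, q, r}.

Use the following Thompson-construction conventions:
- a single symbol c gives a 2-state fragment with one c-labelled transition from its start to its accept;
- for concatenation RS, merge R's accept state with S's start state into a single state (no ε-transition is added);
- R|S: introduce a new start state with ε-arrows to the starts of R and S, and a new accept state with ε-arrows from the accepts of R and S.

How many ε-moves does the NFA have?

By structural recursion:
Each of the 4 symbol leaves contributes 0 ε-transitions.
  qp → 0 ε-transitions
  rp → 0 ε-transitions
  qp ∪ rp → 4 ε-transitions

4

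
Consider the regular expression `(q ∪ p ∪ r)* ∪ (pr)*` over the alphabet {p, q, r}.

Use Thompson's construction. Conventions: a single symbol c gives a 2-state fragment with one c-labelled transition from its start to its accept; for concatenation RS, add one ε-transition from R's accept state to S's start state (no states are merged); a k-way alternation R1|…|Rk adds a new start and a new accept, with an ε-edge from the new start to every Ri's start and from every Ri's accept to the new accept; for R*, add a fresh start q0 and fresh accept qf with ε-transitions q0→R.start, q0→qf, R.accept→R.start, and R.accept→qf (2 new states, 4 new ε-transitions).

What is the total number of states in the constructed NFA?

By structural recursion:
Each of the 5 symbol leaves contributes a 2-state fragment.
  q ∪ p ∪ r — 8 states
  (q ∪ p ∪ r)* — 10 states
  pr — 4 states
  (pr)* — 6 states
  (q ∪ p ∪ r)* ∪ (pr)* — 18 states

18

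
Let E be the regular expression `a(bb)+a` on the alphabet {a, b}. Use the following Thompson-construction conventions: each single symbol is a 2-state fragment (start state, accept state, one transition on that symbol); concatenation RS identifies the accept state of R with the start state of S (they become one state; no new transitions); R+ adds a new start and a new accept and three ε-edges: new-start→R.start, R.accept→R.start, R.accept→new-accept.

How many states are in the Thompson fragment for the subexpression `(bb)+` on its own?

5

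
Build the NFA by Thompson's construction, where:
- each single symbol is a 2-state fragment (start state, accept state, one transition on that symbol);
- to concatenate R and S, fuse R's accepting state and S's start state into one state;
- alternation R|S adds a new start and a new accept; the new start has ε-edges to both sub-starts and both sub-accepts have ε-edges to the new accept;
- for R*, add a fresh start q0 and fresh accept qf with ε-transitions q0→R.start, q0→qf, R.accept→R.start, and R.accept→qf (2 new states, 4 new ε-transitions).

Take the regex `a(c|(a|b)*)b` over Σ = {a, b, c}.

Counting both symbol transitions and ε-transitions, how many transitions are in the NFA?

17

By structural recursion:
Each of the 5 symbol leaves contributes 1 transition (1 symbol, 0 ε).
  a|b — 6 transitions (2 symbol, 4 ε)
  (a|b)* — 10 transitions (2 symbol, 8 ε)
  c|(a|b)* — 15 transitions (3 symbol, 12 ε)
  a(c|(a|b)*)b — 17 transitions (5 symbol, 12 ε)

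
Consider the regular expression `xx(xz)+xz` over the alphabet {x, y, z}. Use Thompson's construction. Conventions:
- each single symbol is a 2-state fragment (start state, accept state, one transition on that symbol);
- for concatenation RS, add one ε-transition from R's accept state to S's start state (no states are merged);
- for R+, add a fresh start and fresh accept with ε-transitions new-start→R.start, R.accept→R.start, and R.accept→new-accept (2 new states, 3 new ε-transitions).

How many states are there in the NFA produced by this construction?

14

Per subexpression:
Each of the 6 symbol leaves contributes a 2-state fragment.
  xz → 4 states
  (xz)+ → 6 states
  xx(xz)+xz → 14 states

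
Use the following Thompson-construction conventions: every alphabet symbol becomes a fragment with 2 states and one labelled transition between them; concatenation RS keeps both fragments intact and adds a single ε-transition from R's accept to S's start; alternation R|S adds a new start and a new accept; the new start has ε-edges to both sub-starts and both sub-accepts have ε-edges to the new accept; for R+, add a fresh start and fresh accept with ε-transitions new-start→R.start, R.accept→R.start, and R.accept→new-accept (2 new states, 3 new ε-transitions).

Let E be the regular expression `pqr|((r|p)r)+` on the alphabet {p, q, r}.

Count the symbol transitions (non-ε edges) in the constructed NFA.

Bottom-up over the parse tree:
Each of the 6 symbol leaves contributes exactly 1 symbol transition.
  pqr : 3 symbol transitions
  r|p : 2 symbol transitions
  (r|p)r : 3 symbol transitions
  ((r|p)r)+ : 3 symbol transitions
  pqr|((r|p)r)+ : 6 symbol transitions

6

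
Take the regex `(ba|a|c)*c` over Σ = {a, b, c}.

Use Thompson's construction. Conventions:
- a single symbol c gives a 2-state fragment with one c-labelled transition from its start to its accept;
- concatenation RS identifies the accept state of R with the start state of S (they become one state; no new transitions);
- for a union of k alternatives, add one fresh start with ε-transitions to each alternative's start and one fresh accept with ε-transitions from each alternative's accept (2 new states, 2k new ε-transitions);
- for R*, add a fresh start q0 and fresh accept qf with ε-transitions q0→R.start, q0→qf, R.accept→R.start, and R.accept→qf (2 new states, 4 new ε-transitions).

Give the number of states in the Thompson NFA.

Per subexpression:
Each of the 5 symbol leaves contributes a 2-state fragment.
  ba = 3 states
  ba|a|c = 9 states
  (ba|a|c)* = 11 states
  (ba|a|c)*c = 12 states

12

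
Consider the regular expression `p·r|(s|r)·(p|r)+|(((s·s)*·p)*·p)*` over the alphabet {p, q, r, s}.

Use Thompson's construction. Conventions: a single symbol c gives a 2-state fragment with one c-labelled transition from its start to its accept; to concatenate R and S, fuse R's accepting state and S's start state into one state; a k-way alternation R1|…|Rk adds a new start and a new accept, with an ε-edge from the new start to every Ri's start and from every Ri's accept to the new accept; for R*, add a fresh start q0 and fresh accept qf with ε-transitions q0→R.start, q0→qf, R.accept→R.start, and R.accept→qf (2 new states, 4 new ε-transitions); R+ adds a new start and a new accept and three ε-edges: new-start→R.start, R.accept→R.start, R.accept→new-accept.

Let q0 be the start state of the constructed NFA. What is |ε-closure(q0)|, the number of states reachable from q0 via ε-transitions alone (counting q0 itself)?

13

Let C(F) = |ε-closure(F.start)| within fragment F, and note whether F accepts ε. Symbol fragments have C = 1 and do not accept ε. Then:
  p·r — same as the first factor's closure: |ε-closure| = 1
  s|r — |ε-closure| = 1 + 1 + 1 = 3 (the new accept is not ε-reachable since no branch accepts ε)
  p|r — new start ε-reaches every alternative's start; none of them accept ε, so the new accept is not reached: |ε-closure| = 1 + 1 + 1 = 3
  (p|r)+ — |ε-closure| = 1 + 3 = 4 (the body doesn't accept ε, so the new accept is not reached)
  (s|r)·(p|r)+ — |ε-closure| equals the left operand's closure size = 3 (its accept is not ε-reachable, so the closure stops there)
  s·s — same as the first factor's closure: |ε-closure| = 1
  (s·s)* — new start has ε-edges to the inner start and to the new accept, so |ε-closure| = 2 + 1 = 3
  (s·s)*·p — the left operand accepts ε, so the closure extends into the next operand (the shared merged state is already counted); |ε-closure| = 3 + (1−1) = 3
  ((s·s)*·p)* — |ε-closure| = 1 (new start) + 3 (body) + 1 (new accept) = 5
  ((s·s)*·p)*·p — the left operand accepts ε, so the closure extends into the next operand (the shared merged state is already counted); |ε-closure| = 5 + (1−1) = 5
  (((s·s)*·p)*·p)* — |ε-closure| = 1 (new start) + 5 (body) + 1 (new accept) = 7
  p·r|(s|r)·(p|r)+|(((s·s)*·p)*·p)* — |ε-closure| = 1 (new start) + (1 + 3 + 7) + 1 (new accept, since some branch ε-reaches its own accept) = 13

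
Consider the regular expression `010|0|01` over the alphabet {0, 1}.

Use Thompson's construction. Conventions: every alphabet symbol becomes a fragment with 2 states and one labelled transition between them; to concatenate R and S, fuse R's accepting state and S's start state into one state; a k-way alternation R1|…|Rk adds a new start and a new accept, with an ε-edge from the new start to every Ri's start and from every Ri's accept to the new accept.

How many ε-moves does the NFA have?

6

Recursing over subexpressions:
Each of the 6 symbol leaves contributes 0 ε-transitions.
  010 : 0 ε-transitions
  01 : 0 ε-transitions
  010|0|01 : 6 ε-transitions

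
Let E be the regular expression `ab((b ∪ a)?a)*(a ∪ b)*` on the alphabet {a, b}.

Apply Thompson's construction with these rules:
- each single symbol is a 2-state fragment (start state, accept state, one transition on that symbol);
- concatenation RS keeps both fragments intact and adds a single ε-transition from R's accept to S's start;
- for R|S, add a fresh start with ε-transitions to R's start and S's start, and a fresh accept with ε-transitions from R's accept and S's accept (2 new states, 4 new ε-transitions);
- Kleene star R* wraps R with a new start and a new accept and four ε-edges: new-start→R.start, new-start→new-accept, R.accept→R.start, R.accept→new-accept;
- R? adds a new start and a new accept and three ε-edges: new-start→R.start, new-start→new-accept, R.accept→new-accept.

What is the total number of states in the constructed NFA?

24

By structural recursion:
Each of the 7 symbol leaves contributes a 2-state fragment.
  b ∪ a — 6 states
  (b ∪ a)? — 8 states
  (b ∪ a)?a — 10 states
  ((b ∪ a)?a)* — 12 states
  a ∪ b — 6 states
  (a ∪ b)* — 8 states
  ab((b ∪ a)?a)*(a ∪ b)* — 24 states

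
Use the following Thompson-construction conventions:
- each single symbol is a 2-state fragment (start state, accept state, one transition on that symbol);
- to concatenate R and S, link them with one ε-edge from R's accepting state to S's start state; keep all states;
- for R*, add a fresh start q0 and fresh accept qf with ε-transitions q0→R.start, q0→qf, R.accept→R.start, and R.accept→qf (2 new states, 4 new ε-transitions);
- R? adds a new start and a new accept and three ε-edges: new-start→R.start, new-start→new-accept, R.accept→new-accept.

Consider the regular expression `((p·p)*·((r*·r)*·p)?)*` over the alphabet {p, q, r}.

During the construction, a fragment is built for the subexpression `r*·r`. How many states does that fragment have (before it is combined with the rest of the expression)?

6

Fragment for `r*·r`:
Each of the 2 symbol leaves contributes a 2-state fragment.
  r* → 4 states
  r*·r → 6 states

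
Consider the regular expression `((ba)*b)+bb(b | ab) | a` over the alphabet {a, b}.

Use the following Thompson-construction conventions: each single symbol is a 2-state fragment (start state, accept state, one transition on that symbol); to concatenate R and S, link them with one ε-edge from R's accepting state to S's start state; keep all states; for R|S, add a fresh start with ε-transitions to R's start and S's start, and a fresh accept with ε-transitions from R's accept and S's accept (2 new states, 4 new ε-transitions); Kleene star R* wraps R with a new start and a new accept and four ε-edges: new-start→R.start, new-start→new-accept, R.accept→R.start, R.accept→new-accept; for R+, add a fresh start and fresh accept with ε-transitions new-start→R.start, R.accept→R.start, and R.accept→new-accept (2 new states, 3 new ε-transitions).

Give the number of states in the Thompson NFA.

By structural recursion:
Each of the 9 symbol leaves contributes a 2-state fragment.
  ba = 4 states
  (ba)* = 6 states
  (ba)*b = 8 states
  ((ba)*b)+ = 10 states
  ab = 4 states
  b | ab = 8 states
  ((ba)*b)+bb(b | ab) = 22 states
  ((ba)*b)+bb(b | ab) | a = 26 states

26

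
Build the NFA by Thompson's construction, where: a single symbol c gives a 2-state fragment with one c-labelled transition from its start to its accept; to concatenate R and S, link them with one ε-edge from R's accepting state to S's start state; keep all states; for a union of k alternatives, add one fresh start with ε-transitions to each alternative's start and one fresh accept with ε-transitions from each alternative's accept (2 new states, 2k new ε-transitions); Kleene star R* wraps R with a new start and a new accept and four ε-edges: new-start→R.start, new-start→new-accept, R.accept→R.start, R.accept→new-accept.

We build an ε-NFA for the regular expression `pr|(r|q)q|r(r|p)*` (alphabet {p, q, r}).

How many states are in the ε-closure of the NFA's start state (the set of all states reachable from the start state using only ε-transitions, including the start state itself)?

Work bottom-up. For each fragment F, track |ε-closure(F.start)| and whether F's accept lies in that closure (i.e. whether F accepts ε). A single-symbol fragment has closure size 1 and does not accept ε.
  pr — same as the first factor's closure: C = 1
  r|q — new start ε-reaches every alternative's start; none of them accept ε, so the new accept is not reached: C = 1 + 1 + 1 = 3
  (r|q)q — C equals the left operand's closure size = 3 (its accept is not ε-reachable, so the closure stops there)
  r|p — new start ε-reaches every alternative's start; none of them accept ε, so the new accept is not reached: C = 1 + 1 + 1 = 3
  (r|p)* — new start has ε-edges to the inner start and to the new accept, so C = 2 + 3 = 5
  r(r|p)* — same as the first factor's closure: C = 1
  pr|(r|q)q|r(r|p)* — C = 1 + 1 + 3 + 1 = 6 (the new accept is not ε-reachable since no branch accepts ε)

6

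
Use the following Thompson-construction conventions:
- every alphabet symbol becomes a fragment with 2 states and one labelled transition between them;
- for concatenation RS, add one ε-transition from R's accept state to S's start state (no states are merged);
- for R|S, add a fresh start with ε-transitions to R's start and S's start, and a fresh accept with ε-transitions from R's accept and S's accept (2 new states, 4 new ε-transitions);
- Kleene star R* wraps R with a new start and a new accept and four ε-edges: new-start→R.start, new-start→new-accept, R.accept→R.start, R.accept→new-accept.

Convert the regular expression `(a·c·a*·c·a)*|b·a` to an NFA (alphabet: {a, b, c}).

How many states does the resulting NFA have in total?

20

By structural recursion:
Each of the 7 symbol leaves contributes a 2-state fragment.
  a* → 4 states
  a·c·a*·c·a → 12 states
  (a·c·a*·c·a)* → 14 states
  b·a → 4 states
  (a·c·a*·c·a)*|b·a → 20 states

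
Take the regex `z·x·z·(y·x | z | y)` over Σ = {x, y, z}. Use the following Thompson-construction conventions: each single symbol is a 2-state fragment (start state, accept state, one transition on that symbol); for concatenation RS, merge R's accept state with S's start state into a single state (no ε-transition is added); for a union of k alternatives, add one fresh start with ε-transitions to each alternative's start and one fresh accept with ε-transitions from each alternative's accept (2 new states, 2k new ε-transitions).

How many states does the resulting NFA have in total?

12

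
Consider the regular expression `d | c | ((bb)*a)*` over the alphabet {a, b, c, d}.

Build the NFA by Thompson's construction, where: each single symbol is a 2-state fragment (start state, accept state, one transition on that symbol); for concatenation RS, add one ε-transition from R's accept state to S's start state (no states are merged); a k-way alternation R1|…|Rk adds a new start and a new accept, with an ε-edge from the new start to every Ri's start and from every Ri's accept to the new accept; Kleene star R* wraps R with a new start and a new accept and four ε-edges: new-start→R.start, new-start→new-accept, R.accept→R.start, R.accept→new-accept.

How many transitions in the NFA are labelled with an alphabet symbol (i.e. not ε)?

Per subexpression:
Each of the 5 symbol leaves contributes exactly 1 symbol transition.
  bb → 2 symbol transitions
  (bb)* → 2 symbol transitions
  (bb)*a → 3 symbol transitions
  ((bb)*a)* → 3 symbol transitions
  d | c | ((bb)*a)* → 5 symbol transitions

5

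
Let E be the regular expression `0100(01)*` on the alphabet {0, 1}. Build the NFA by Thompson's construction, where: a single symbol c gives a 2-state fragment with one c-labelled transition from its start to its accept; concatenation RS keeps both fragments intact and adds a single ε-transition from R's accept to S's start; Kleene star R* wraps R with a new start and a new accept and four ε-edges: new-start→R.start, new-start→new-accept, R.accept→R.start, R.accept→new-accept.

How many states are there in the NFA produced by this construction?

Per subexpression:
Each of the 6 symbol leaves contributes a 2-state fragment.
  01 → 4 states
  (01)* → 6 states
  0100(01)* → 14 states

14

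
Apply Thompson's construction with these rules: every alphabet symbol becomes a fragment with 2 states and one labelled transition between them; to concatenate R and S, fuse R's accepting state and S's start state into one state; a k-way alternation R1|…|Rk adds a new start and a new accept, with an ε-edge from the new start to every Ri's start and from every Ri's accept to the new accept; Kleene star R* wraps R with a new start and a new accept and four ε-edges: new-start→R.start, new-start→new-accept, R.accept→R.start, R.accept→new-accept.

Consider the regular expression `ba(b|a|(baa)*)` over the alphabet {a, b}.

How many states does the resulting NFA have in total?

Bottom-up over the parse tree:
Each of the 7 symbol leaves contributes a 2-state fragment.
  baa — 4 states
  (baa)* — 6 states
  b|a|(baa)* — 12 states
  ba(b|a|(baa)*) — 14 states

14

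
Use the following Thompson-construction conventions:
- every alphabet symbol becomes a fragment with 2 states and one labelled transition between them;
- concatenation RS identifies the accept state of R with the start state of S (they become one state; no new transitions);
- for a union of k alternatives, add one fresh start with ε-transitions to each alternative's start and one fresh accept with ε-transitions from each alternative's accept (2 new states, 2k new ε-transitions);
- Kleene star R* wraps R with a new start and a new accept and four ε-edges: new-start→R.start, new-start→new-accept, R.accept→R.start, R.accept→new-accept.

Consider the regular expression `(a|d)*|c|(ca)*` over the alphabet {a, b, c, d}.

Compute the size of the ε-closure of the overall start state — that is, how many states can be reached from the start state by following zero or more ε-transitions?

11

Compute the ε-closure size of each fragment's start state recursively; a symbol fragment's start has no outgoing ε-edge, so its closure is just itself (size 1).
  a|d → new start ε-reaches every alternative's start; none of them accept ε, so the new accept is not reached: C = 1 + 1 + 1 = 3
  (a|d)* → the star's fresh start ε-reaches both the body's start and the fresh accept: C = 2 + 3 = 5
  ca → C equals the left operand's closure size = 1 (its accept is not ε-reachable, so the closure stops there)
  (ca)* → the star's fresh start ε-reaches both the body's start and the fresh accept: C = 2 + 1 = 3
  (a|d)*|c|(ca)* → new start ε-reaches every alternative's start; at least one alternative accepts ε, so the union's new accept is reached too: C = 1 + 5 + 1 + 3 + 1 = 11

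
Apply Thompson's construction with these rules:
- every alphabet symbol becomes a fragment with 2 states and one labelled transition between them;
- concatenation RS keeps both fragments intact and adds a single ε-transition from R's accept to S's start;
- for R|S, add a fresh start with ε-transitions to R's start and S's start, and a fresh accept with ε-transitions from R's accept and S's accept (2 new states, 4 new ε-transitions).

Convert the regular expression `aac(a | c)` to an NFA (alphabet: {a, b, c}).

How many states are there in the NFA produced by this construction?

Bottom-up over the parse tree:
Each of the 5 symbol leaves contributes a 2-state fragment.
  a | c → 6 states
  aac(a | c) → 12 states

12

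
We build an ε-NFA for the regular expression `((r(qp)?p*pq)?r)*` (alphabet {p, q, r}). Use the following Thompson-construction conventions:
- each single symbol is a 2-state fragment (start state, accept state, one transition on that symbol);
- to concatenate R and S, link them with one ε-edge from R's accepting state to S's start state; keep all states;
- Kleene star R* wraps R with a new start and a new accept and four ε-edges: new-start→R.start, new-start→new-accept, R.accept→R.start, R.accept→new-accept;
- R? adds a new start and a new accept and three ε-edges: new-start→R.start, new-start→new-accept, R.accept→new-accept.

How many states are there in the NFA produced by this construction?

22

By structural recursion:
Each of the 7 symbol leaves contributes a 2-state fragment.
  qp = 4 states
  (qp)? = 6 states
  p* = 4 states
  r(qp)?p*pq = 16 states
  (r(qp)?p*pq)? = 18 states
  (r(qp)?p*pq)?r = 20 states
  ((r(qp)?p*pq)?r)* = 22 states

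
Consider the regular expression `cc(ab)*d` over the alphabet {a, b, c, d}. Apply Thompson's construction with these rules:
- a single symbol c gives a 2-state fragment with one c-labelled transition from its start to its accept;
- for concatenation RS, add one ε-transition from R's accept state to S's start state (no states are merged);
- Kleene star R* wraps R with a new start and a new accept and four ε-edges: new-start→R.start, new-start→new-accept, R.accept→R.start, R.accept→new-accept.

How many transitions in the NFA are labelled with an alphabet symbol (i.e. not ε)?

Recursing over subexpressions:
Each of the 5 symbol leaves contributes exactly 1 symbol transition.
  ab = 2 symbol transitions
  (ab)* = 2 symbol transitions
  cc(ab)*d = 5 symbol transitions

5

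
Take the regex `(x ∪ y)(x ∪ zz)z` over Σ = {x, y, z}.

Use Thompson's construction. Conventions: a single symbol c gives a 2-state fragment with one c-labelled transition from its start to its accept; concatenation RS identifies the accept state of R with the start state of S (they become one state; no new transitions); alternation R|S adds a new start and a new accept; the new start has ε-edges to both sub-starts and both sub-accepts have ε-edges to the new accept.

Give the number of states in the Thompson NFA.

13

Per subexpression:
Each of the 6 symbol leaves contributes a 2-state fragment.
  x ∪ y : 6 states
  zz : 3 states
  x ∪ zz : 7 states
  (x ∪ y)(x ∪ zz)z : 13 states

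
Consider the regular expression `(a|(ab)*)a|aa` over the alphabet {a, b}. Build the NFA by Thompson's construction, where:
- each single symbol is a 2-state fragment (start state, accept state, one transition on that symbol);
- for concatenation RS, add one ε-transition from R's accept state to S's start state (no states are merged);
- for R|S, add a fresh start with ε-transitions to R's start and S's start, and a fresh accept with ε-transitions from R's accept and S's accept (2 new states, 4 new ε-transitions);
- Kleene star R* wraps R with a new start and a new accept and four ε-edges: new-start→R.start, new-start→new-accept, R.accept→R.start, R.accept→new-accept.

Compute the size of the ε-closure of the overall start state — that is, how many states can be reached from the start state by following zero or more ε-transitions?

9

Let C(F) = |ε-closure(F.start)| within fragment F, and note whether F accepts ε. Symbol fragments have C = 1 and do not accept ε. Then:
  ab : same as the first factor's closure: |closure| = 1
  (ab)* : |closure| = 1 (new start) + 1 (body) + 1 (new accept) = 3
  a|(ab)* : new start ε-reaches every alternative's start; at least one alternative accepts ε, so the union's new accept is reached too: |closure| = 1 + 1 + 3 + 1 = 6
  (a|(ab)*)a : the left operand accepts ε, so the closure extends into the next operand (via the concat ε-link); |closure| = 6 + 1 = 7
  aa : same as the first factor's closure: |closure| = 1
  (a|(ab)*)a|aa : new start ε-reaches every alternative's start; none of them accept ε, so the new accept is not reached: |closure| = 1 + 7 + 1 = 9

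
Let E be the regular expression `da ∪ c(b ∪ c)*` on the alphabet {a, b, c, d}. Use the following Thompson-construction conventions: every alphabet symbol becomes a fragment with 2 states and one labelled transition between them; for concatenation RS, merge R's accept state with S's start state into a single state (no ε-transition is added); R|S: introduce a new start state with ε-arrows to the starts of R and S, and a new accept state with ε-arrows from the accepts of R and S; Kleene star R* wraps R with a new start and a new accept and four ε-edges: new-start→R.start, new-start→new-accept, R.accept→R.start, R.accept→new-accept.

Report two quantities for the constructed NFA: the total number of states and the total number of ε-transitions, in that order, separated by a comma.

14, 12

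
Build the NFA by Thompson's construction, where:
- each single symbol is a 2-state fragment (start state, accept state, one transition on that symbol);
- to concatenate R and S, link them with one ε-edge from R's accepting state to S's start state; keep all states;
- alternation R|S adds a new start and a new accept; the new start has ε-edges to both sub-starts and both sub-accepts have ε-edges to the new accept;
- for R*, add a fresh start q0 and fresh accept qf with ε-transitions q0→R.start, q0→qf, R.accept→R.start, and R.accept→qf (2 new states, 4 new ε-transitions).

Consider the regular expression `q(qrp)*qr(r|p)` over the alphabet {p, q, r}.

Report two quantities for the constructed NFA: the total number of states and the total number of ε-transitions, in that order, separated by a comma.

By structural recursion:
Each of the 8 symbol leaves contributes 2 states and 0 ε-transitions.
  qrp : 6 states, 2 ε-transitions
  (qrp)* : 8 states, 6 ε-transitions
  r|p : 6 states, 4 ε-transitions
  q(qrp)*qr(r|p) : 20 states, 14 ε-transitions

20, 14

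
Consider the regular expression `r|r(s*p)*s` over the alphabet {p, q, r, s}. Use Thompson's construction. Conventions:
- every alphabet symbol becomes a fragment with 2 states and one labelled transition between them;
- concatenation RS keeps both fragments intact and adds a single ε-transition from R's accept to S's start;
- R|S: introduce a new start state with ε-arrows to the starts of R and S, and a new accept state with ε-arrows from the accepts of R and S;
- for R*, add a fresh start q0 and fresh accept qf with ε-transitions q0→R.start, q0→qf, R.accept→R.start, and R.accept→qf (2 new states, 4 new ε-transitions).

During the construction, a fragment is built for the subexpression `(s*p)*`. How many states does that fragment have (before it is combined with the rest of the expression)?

8

Fragment for `(s*p)*`:
Each of the 2 symbol leaves contributes a 2-state fragment.
  s* = 4 states
  s*p = 6 states
  (s*p)* = 8 states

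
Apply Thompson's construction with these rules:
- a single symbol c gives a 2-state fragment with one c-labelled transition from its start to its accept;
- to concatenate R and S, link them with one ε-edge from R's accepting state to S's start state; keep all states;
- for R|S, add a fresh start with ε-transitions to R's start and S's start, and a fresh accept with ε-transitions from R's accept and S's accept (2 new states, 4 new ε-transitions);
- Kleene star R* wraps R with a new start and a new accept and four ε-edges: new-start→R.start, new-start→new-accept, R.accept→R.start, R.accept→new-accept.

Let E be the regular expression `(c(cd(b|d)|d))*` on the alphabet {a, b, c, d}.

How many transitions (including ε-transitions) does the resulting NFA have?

21

By structural recursion:
Each of the 6 symbol leaves contributes 1 transition (1 symbol, 0 ε).
  b|d : 6 transitions (2 symbol, 4 ε)
  cd(b|d) : 10 transitions (4 symbol, 6 ε)
  cd(b|d)|d : 15 transitions (5 symbol, 10 ε)
  c(cd(b|d)|d) : 17 transitions (6 symbol, 11 ε)
  (c(cd(b|d)|d))* : 21 transitions (6 symbol, 15 ε)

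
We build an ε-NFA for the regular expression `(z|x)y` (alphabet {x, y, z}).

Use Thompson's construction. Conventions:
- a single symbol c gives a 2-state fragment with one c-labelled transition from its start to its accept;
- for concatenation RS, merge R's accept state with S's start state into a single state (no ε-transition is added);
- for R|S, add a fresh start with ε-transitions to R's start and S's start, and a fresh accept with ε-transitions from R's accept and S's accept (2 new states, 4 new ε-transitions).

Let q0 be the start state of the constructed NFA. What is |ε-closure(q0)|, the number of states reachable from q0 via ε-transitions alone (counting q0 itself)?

3

Work bottom-up. For each fragment F, track |ε-closure(F.start)| and whether F's accept lies in that closure (i.e. whether F accepts ε). A single-symbol fragment has closure size 1 and does not accept ε.
  z|x : new start ε-reaches every alternative's start; none of them accept ε, so the new accept is not reached: C = 1 + 1 + 1 = 3
  (z|x)y : same as the first factor's closure: C = 3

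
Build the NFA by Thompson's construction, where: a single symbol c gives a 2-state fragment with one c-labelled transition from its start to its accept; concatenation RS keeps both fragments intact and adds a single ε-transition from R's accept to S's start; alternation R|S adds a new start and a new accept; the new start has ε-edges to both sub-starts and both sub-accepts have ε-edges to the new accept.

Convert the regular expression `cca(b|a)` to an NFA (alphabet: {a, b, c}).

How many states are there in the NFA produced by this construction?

By structural recursion:
Each of the 5 symbol leaves contributes a 2-state fragment.
  b|a : 6 states
  cca(b|a) : 12 states

12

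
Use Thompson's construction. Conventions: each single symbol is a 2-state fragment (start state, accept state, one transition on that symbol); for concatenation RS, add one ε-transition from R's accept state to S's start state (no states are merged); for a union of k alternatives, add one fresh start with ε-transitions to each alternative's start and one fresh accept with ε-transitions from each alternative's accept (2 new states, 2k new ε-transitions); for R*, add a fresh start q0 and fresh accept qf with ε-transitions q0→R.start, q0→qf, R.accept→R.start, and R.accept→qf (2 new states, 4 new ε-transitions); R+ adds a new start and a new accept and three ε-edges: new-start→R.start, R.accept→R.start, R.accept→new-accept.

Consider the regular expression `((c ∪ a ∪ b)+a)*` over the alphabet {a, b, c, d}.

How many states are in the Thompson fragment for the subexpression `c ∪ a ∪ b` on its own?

Fragment for `c ∪ a ∪ b`:
Each of the 3 symbol leaves contributes a 2-state fragment.
  c ∪ a ∪ b : 8 states

8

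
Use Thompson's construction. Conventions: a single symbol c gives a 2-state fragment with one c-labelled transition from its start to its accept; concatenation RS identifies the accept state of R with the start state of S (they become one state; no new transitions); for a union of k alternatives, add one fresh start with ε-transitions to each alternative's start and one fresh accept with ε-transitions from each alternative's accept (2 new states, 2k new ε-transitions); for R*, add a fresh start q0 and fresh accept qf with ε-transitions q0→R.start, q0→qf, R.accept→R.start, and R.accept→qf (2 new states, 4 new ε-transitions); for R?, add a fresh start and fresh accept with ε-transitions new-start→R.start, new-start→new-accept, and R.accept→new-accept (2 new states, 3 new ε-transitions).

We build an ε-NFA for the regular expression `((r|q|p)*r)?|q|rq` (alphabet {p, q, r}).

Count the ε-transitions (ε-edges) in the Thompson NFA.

By structural recursion:
Each of the 7 symbol leaves contributes 0 ε-transitions.
  r|q|p : 6 ε-transitions
  (r|q|p)* : 10 ε-transitions
  (r|q|p)*r : 10 ε-transitions
  ((r|q|p)*r)? : 13 ε-transitions
  rq : 0 ε-transitions
  ((r|q|p)*r)?|q|rq : 19 ε-transitions

19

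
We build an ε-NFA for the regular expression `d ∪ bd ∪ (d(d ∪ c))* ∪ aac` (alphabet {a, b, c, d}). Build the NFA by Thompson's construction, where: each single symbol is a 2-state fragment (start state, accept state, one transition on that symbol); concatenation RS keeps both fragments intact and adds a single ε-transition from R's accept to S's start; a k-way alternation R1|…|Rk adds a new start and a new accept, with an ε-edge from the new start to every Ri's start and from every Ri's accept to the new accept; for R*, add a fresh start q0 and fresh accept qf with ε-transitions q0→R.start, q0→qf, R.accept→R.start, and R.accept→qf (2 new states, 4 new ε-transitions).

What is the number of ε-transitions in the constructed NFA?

Building bottom-up:
Each of the 9 symbol leaves contributes 0 ε-transitions.
  bd : 1 ε-transition
  d ∪ c : 4 ε-transitions
  d(d ∪ c) : 5 ε-transitions
  (d(d ∪ c))* : 9 ε-transitions
  aac : 2 ε-transitions
  d ∪ bd ∪ (d(d ∪ c))* ∪ aac : 20 ε-transitions

20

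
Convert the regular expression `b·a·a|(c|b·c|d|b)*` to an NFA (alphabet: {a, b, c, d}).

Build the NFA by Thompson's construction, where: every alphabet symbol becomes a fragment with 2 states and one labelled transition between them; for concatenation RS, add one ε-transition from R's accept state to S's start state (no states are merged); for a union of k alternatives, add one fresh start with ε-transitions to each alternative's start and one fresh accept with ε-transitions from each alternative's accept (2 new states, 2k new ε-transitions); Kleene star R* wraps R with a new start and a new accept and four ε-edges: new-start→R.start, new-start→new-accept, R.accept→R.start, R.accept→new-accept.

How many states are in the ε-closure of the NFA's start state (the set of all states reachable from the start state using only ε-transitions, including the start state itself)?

10

Work bottom-up. For each fragment F, track |ε-closure(F.start)| and whether F's accept lies in that closure (i.e. whether F accepts ε). A single-symbol fragment has closure size 1 and does not accept ε.
  b·a·a : |closure| equals the left operand's closure size = 1 (its accept is not ε-reachable, so the closure stops there)
  b·c : |closure| equals the left operand's closure size = 1 (its accept is not ε-reachable, so the closure stops there)
  c|b·c|d|b : |closure| = 1 + 1 + 1 + 1 + 1 = 5 (the new accept is not ε-reachable since no branch accepts ε)
  (c|b·c|d|b)* : new start has ε-edges to the inner start and to the new accept, so |closure| = 2 + 5 = 7
  b·a·a|(c|b·c|d|b)* : |closure| = 1 (new start) + (1 + 7) + 1 (new accept, since some branch ε-reaches its own accept) = 10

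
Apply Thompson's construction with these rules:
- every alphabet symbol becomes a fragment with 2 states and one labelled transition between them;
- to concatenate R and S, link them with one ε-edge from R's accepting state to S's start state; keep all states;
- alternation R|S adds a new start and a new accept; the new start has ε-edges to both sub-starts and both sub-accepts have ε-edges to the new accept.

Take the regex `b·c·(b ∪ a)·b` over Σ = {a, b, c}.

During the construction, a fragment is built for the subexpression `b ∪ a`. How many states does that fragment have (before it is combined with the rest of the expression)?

Fragment for `b ∪ a`:
Each of the 2 symbol leaves contributes a 2-state fragment.
  b ∪ a = 6 states

6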